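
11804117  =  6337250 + 5466867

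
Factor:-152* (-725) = 110200= 2^3*5^2 * 19^1*29^1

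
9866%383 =291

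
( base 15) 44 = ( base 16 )40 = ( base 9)71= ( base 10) 64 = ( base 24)2G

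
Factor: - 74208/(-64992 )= 677^(-1)*773^1 = 773/677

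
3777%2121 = 1656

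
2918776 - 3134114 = -215338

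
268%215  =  53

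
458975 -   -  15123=474098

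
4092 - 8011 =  - 3919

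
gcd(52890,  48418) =86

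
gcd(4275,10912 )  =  1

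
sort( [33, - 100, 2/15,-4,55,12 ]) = [ - 100, -4,2/15, 12,33,55]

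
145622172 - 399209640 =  - 253587468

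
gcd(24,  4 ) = 4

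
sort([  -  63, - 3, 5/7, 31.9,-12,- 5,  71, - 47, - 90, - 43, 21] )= [ - 90, -63, - 47, - 43, - 12,  -  5, - 3,5/7, 21, 31.9,  71]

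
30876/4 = 7719 = 7719.00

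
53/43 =1+10/43 = 1.23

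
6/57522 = 1/9587= 0.00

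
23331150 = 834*27975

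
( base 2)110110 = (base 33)1L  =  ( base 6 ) 130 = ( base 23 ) 28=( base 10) 54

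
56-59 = -3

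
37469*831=31136739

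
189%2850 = 189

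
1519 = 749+770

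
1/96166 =1/96166 = 0.00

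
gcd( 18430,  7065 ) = 5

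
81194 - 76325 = 4869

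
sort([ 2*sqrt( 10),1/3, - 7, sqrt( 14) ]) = [ - 7,1/3,sqrt( 14),2*sqrt(10)] 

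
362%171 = 20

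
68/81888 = 17/20472 = 0.00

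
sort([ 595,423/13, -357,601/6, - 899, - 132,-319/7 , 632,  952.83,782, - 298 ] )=[  -  899,  -  357,-298, - 132,-319/7, 423/13 , 601/6  ,  595, 632, 782,952.83 ]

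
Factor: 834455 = 5^1*157^1*1063^1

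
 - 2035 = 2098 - 4133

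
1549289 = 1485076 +64213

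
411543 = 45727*9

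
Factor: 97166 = 2^1*19^1*2557^1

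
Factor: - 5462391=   -  3^1*11^1*165527^1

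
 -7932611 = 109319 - 8041930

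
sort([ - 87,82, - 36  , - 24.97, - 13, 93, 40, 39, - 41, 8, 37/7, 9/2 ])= [ - 87, - 41, - 36 , - 24.97, - 13,  9/2, 37/7 , 8, 39,40,82, 93 ] 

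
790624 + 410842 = 1201466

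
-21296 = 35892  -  57188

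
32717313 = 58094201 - 25376888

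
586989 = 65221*9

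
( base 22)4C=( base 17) 5f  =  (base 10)100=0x64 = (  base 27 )3j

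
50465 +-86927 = -36462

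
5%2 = 1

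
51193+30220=81413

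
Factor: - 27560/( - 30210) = 52/57 = 2^2*3^( - 1 ) * 13^1 * 19^( - 1)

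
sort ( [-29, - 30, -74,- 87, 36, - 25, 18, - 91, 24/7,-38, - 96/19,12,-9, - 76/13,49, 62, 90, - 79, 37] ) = [-91, - 87,-79,-74,-38,-30,  -  29, - 25,-9, - 76/13,-96/19,24/7,12, 18 , 36, 37, 49, 62, 90]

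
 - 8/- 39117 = 8/39117 = 0.00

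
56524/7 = 8074 + 6/7 =8074.86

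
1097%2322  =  1097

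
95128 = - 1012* ( - 94 ) 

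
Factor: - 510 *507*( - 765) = 2^1*3^4 * 5^2*13^2*17^2 = 197806050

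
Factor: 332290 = 2^1*5^1*7^1*47^1  *  101^1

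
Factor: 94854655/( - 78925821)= - 3^( -1 )*5^1*7^1 *13^ ( -1 )  *101^1*947^(-1 )*2137^( - 1 )*26833^1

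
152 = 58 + 94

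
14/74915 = 14/74915  =  0.00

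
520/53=9 +43/53 = 9.81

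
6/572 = 3/286 =0.01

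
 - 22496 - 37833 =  - 60329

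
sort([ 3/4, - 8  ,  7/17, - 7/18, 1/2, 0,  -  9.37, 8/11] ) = [-9.37, - 8,-7/18,0, 7/17,1/2, 8/11, 3/4]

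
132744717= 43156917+89587800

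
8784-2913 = 5871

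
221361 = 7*31623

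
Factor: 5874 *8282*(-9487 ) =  - 461528015916 = - 2^2* 3^1 * 11^1*41^1*53^1*89^1*101^1 * 179^1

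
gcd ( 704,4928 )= 704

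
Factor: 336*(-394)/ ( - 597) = 44128/199 = 2^5*7^1 * 197^1*199^( - 1) 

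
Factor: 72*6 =432  =  2^4 * 3^3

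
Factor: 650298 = 2^1*3^1 * 11^1 * 59^1*167^1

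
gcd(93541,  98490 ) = 49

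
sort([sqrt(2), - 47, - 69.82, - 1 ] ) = [ - 69.82, - 47,-1,sqrt(2)]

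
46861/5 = 9372 + 1/5 = 9372.20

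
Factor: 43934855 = 5^1*29^1*302999^1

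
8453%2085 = 113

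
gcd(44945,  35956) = 8989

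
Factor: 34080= 2^5*3^1*5^1*71^1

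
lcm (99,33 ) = 99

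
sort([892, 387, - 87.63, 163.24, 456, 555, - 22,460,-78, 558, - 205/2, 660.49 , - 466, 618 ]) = [-466, - 205/2,  -  87.63, - 78, - 22, 163.24,387,456, 460, 555,558,618, 660.49, 892]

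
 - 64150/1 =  - 64150 = - 64150.00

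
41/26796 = 41/26796= 0.00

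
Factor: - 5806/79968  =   - 2903/39984 = - 2^( - 4 )*3^( - 1)*7^( - 2)*17^ ( - 1)*2903^1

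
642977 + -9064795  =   - 8421818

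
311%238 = 73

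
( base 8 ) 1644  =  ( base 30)112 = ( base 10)932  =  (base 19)2b1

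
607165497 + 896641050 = 1503806547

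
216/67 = 216/67  =  3.22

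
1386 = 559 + 827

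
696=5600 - 4904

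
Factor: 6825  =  3^1 *5^2*7^1*13^1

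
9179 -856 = 8323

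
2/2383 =2/2383 = 0.00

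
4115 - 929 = 3186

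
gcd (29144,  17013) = 1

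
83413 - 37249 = 46164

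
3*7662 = 22986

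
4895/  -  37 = -4895/37 = - 132.30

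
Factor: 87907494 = 2^1*3^1*14651249^1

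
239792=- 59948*(- 4 ) 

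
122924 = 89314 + 33610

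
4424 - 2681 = 1743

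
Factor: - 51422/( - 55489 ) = 7346/7927 = 2^1 * 3673^1*7927^ ( - 1 )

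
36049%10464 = 4657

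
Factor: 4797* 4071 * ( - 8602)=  - 2^1*3^3*11^1*13^1*17^1*23^2*41^1*59^1 = - 167984905374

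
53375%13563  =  12686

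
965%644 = 321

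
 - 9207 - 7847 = -17054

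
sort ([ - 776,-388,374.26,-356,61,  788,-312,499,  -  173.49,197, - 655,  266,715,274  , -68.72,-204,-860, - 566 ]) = [ - 860, - 776, - 655, - 566,-388,- 356, - 312 ,-204,-173.49,-68.72, 61,197,266, 274,374.26, 499,715,788 ]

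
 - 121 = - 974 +853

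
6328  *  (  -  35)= -221480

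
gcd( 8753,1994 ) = 1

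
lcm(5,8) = 40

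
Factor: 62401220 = 2^2*5^1*7^1* 17^1*157^1*167^1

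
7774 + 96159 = 103933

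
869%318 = 233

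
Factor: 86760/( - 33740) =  - 18/7 = - 2^1*3^2 * 7^ ( - 1) 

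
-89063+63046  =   - 26017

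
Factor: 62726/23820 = 2^( - 1)*3^ ( - 1 )*5^ (-1 )* 79^1 = 79/30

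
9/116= 9/116= 0.08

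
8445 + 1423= 9868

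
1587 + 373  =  1960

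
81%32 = 17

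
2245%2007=238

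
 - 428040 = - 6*71340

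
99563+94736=194299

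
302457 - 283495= 18962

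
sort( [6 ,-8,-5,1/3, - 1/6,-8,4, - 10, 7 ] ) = [ - 10, - 8, -8, -5, -1/6,  1/3,4, 6, 7]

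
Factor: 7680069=3^3*284447^1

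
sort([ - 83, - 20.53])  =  [ - 83, - 20.53 ] 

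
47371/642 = 73 + 505/642=73.79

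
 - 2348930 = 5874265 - 8223195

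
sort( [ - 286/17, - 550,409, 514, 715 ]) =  [-550,  -  286/17, 409, 514,  715 ]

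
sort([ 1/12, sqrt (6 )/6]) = [1/12 , sqrt (6 )/6]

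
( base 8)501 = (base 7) 636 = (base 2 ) 101000001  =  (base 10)321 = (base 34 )9F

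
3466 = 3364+102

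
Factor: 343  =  7^3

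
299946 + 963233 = 1263179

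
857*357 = 305949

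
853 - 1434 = -581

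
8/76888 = 1/9611 =0.00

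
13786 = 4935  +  8851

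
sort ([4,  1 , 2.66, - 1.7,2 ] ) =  [ - 1.7,1, 2,  2.66,  4] 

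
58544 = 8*7318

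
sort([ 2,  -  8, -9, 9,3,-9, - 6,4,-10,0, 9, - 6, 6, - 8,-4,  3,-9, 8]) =[ - 10,-9, - 9, - 9 , - 8, -8, - 6,-6, - 4,0, 2, 3 , 3, 4,  6  ,  8,9 , 9] 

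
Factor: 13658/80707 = 2^1*11^(-2)*23^(-1)*29^(-1)*6829^1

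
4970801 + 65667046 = 70637847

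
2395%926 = 543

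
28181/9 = 28181/9 =3131.22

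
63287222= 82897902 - 19610680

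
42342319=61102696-18760377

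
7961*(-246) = -1958406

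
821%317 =187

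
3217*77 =247709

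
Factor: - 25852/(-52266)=46/93 = 2^1*3^(- 1) * 23^1*31^( - 1)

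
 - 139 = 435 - 574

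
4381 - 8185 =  - 3804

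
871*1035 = 901485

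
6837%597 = 270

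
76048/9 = 8449+7/9=   8449.78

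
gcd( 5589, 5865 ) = 69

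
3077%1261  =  555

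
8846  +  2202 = 11048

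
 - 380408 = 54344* ( -7)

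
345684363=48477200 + 297207163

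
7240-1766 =5474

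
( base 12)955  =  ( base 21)31h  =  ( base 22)2HJ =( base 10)1361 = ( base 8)2521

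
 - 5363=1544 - 6907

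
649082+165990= 815072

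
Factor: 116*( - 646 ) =-74936 = - 2^3*17^1* 19^1*29^1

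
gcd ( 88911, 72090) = 2403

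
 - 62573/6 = -62573/6= - 10428.83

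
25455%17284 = 8171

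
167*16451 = 2747317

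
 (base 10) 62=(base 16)3E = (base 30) 22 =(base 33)1t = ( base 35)1R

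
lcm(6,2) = 6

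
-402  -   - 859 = 457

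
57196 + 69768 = 126964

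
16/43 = 16/43 = 0.37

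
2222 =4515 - 2293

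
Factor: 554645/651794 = 2^ ( - 1 )*5^1*7^1*11^( - 1 )*23^1*43^( -1 ) = 805/946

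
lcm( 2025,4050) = 4050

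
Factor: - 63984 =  - 2^4*3^1*31^1*43^1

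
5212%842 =160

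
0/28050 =0  =  0.00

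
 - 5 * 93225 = -466125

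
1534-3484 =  - 1950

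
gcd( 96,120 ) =24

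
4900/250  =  19 + 3/5 = 19.60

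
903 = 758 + 145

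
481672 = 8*60209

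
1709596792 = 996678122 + 712918670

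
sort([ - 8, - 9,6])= [ - 9,-8 , 6 ] 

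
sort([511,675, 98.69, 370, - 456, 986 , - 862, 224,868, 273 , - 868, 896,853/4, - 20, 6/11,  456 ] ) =[-868, - 862, - 456,-20, 6/11 , 98.69,853/4,  224 , 273,370,  456, 511,675 , 868, 896,986] 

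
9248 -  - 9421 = 18669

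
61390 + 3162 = 64552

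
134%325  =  134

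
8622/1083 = 2874/361  =  7.96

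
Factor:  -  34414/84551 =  - 2^1 * 17207^1*84551^( - 1 ) 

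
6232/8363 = 6232/8363 =0.75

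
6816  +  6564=13380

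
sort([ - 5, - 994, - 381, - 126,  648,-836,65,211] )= [ - 994, - 836, - 381, - 126, - 5,65, 211,  648 ]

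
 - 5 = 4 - 9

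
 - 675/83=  -9 + 72/83 = -8.13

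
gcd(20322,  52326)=18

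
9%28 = 9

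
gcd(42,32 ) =2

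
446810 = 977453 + - 530643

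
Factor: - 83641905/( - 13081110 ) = 2^( - 1)*3^1*7^ ( - 1 )*47^1 * 71^1*167^( - 1 )*373^( - 1)  *  557^1 = 5576127/872074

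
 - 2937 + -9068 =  - 12005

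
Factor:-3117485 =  - 5^1 *7^1*89071^1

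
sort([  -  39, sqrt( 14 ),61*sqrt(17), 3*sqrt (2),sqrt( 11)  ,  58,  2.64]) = [  -  39, 2.64, sqrt(11),sqrt( 14),3*sqrt ( 2),  58, 61*sqrt( 17)]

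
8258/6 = 4129/3 = 1376.33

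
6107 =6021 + 86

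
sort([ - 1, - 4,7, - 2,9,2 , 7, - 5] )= [-5, - 4,- 2, - 1,2, 7,  7,9]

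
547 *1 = 547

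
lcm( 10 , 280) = 280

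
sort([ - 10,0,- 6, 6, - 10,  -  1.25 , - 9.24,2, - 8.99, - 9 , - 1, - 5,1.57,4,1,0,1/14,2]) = [ - 10,  -  10, - 9.24,-9, - 8.99, - 6, - 5  , - 1.25 , - 1,0,0,1/14, 1,1.57,  2, 2,4,6 ] 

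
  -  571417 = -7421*77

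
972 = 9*108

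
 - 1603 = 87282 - 88885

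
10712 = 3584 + 7128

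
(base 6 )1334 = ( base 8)532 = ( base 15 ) 181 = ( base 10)346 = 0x15A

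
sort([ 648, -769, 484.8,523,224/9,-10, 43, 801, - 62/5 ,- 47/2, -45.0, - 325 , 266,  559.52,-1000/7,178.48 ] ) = [ - 769, - 325 , - 1000/7, - 45.0, - 47/2, - 62/5, -10,224/9,  43,  178.48, 266,484.8, 523,  559.52,  648,  801 ] 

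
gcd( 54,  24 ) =6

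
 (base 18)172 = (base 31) ei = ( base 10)452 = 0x1c4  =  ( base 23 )jf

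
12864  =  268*48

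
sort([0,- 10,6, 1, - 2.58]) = [-10, - 2.58,  0 , 1,6 ] 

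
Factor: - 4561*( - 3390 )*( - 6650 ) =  - 102820903500 = - 2^2*3^1* 5^3*7^1*19^1*113^1*4561^1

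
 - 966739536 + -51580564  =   - 1018320100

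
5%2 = 1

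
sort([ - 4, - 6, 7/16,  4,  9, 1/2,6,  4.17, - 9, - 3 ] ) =[ - 9, - 6, - 4, - 3 , 7/16,1/2,4, 4.17, 6, 9]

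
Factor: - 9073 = - 43^1 * 211^1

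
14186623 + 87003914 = 101190537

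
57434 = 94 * 611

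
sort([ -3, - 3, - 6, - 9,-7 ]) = [ - 9,-7, - 6, - 3, - 3]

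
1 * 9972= 9972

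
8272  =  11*752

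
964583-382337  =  582246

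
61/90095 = 61/90095 = 0.00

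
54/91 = 54/91 = 0.59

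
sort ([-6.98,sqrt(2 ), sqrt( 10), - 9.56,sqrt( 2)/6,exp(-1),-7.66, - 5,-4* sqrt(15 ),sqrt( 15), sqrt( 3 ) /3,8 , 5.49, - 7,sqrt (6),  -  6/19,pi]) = [- 4* sqrt(15), - 9.56, -7.66, - 7,-6.98,-5 , - 6/19,sqrt( 2)/6,exp(- 1 ), sqrt(3 ) /3, sqrt( 2),sqrt( 6 ),pi,sqrt( 10 ) , sqrt( 15),5.49, 8 ] 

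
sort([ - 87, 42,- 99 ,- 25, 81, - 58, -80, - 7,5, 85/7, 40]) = [- 99, - 87, - 80, - 58, - 25, - 7, 5  ,  85/7, 40 , 42, 81 ]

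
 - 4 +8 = 4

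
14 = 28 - 14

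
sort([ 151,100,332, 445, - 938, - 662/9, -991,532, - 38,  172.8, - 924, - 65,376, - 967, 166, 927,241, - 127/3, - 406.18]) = [ -991, - 967, - 938, - 924, - 406.18, - 662/9,-65 ,  -  127/3,-38, 100,  151, 166, 172.8,241,332, 376, 445, 532, 927]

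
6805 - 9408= - 2603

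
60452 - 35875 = 24577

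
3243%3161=82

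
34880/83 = 34880/83 = 420.24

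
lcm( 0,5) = 0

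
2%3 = 2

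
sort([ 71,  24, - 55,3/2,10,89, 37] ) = [ - 55,3/2,10, 24 , 37,71,89] 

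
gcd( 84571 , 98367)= 1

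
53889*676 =36428964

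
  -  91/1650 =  - 91/1650 = - 0.06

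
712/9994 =356/4997 = 0.07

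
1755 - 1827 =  - 72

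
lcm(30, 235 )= 1410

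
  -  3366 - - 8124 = 4758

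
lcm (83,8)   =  664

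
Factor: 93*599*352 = 2^5*3^1*11^1 * 31^1* 599^1 = 19608864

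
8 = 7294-7286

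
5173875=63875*81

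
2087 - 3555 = - 1468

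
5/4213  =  5/4213= 0.00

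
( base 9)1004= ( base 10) 733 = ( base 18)24d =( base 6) 3221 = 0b1011011101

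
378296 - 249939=128357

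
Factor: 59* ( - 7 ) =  - 413 = - 7^1*59^1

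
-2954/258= -1477/129  =  - 11.45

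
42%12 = 6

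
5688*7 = 39816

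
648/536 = 81/67 =1.21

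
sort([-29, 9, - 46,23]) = [-46, - 29,9,23 ]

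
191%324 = 191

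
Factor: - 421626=-2^1*3^1*70271^1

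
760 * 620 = 471200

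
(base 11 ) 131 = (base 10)155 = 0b10011011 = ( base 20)7f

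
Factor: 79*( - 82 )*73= -2^1*41^1*73^1* 79^1 = - 472894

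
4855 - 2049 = 2806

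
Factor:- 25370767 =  -59^1*430013^1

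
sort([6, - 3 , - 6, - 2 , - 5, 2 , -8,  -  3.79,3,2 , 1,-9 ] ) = [ - 9, - 8, - 6 , - 5, -3.79, - 3, - 2,1 , 2, 2  ,  3 , 6 ] 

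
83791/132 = 634 + 103/132 = 634.78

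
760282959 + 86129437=846412396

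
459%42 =39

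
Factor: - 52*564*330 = - 2^5*3^2*5^1*11^1 * 13^1*47^1 =- 9678240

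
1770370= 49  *36130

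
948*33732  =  31977936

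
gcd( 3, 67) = 1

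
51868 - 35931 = 15937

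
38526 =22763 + 15763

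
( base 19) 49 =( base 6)221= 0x55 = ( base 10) 85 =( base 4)1111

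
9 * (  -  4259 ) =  - 38331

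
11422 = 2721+8701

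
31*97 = 3007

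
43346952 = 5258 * 8244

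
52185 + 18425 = 70610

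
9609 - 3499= 6110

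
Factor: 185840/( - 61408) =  - 115/38 = - 2^( - 1 )*5^1*19^( - 1)*23^1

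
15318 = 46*333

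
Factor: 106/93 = 2^1*3^( - 1)*31^(  -  1 )*53^1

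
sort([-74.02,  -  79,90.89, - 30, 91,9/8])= [ -79, - 74.02, - 30,9/8,90.89, 91]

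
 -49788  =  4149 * ( - 12 )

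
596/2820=149/705  =  0.21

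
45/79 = 45/79 = 0.57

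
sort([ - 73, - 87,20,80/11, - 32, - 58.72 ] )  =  [-87, - 73, - 58.72,-32,80/11,20]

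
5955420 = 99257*60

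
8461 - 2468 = 5993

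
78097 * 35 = 2733395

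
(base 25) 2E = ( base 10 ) 64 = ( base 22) 2k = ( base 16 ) 40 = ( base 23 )2I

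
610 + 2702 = 3312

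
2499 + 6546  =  9045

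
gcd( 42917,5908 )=7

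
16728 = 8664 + 8064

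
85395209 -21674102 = 63721107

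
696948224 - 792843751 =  - 95895527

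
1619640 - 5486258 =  - 3866618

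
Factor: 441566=2^1*220783^1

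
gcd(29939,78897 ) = 91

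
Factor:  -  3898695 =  - 3^1*5^1 * 17^1*15289^1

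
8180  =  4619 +3561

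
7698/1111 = 6 + 1032/1111 = 6.93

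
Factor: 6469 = 6469^1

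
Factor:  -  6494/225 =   -  2^1*3^( - 2) * 5^ (-2)*17^1*191^1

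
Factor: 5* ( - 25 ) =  - 125 = - 5^3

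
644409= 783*823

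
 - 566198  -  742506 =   -  1308704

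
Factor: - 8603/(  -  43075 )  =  5^(  -  2)*7^1*1229^1*1723^( - 1)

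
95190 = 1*95190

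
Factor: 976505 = 5^1 *19^2*541^1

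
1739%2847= 1739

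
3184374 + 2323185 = 5507559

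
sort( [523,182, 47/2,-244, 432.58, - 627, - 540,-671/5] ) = [-627, - 540, - 244, - 671/5,  47/2,182,432.58, 523 ]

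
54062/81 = 54062/81 = 667.43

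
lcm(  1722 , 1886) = 39606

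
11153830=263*42410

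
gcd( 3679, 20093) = 283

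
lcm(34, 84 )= 1428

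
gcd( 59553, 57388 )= 1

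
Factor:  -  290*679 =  -2^1*5^1*7^1*29^1*97^1= -196910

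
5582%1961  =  1660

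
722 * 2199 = 1587678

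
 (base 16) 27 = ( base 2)100111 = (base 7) 54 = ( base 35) 14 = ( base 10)39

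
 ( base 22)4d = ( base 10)101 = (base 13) 7a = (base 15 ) 6b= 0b1100101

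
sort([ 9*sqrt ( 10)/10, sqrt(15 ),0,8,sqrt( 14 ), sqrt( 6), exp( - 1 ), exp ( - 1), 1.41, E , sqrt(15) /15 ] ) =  [0,sqrt( 15 )/15, exp( - 1 ), exp( - 1), 1.41, sqrt(6), E, 9*sqrt(10)/10,sqrt (14 ),sqrt(15 ),8 ] 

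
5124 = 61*84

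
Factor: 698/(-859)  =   - 2^1*349^1*859^( - 1) 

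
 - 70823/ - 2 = 35411 + 1/2   =  35411.50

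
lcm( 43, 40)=1720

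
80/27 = 80/27 = 2.96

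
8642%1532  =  982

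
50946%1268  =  226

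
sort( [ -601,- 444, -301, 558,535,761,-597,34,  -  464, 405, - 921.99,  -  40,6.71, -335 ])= [ -921.99,-601,-597, - 464, - 444, -335, -301, - 40, 6.71, 34, 405, 535,558, 761] 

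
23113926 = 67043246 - 43929320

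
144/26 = 5 + 7/13 = 5.54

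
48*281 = 13488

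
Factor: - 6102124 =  - 2^2* 7^1 *217933^1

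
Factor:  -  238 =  - 2^1*7^1 * 17^1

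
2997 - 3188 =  - 191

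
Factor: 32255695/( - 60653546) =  - 2^(-1)*5^1*31^( - 1 )*978283^( - 1) * 6451139^1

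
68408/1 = 68408  =  68408.00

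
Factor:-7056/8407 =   -  1008/1201 = - 2^4 * 3^2*7^1*1201^( - 1 ) 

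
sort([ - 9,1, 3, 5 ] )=[-9,1, 3,5 ] 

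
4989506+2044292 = 7033798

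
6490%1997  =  499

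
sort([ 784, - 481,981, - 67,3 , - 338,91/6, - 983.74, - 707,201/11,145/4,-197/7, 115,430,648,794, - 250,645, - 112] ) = [ - 983.74,  -  707,-481, - 338, - 250, - 112 , - 67, - 197/7,3, 91/6,201/11,  145/4  ,  115,430,645,  648,784,794,981 ]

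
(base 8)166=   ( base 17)6g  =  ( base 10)118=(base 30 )3s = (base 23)53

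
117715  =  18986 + 98729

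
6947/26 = 267 + 5/26 =267.19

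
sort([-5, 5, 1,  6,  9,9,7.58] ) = [ - 5, 1 , 5,6,7.58,  9,  9] 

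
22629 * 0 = 0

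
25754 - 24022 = 1732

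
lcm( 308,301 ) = 13244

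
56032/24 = 7004/3 = 2334.67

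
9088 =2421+6667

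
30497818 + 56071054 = 86568872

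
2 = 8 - 6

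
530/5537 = 530/5537 = 0.10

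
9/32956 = 9/32956 = 0.00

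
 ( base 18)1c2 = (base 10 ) 542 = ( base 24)ME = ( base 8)1036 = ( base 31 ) HF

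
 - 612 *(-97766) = 59832792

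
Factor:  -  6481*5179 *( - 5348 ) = 179506149452 =2^2 * 7^1*191^1*5179^1*6481^1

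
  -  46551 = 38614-85165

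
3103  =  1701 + 1402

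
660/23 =28 + 16/23 = 28.70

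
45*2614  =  117630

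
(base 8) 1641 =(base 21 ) 225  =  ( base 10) 929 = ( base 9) 1242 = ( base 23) 1h9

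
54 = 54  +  0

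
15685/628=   24 + 613/628= 24.98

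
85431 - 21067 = 64364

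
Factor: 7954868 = 2^2*269^1*7393^1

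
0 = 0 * 134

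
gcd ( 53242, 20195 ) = 7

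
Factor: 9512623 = 9512623^1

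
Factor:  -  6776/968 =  -7  =  - 7^1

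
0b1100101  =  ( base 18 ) 5B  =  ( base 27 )3k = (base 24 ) 45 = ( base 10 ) 101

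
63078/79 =798 + 36/79 =798.46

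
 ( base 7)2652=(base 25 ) 1fh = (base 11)845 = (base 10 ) 1017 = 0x3F9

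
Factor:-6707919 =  - 3^1*2235973^1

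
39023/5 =39023/5 =7804.60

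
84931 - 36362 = 48569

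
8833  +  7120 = 15953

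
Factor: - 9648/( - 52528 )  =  9/49 = 3^2*7^( -2)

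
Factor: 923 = 13^1*71^1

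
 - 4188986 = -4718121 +529135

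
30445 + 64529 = 94974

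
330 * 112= 36960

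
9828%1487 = 906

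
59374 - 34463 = 24911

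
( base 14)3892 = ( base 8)23310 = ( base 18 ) 1cba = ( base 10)9928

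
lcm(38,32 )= 608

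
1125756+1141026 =2266782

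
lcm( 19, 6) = 114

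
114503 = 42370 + 72133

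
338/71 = 4+ 54/71 = 4.76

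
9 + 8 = 17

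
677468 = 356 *1903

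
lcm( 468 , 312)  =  936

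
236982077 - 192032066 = 44950011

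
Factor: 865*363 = 313995 = 3^1 * 5^1 * 11^2*173^1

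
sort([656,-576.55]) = [-576.55,656]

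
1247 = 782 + 465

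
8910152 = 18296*487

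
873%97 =0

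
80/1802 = 40/901 =0.04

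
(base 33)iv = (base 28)m9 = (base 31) k5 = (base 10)625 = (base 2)1001110001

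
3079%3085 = 3079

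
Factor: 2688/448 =6 = 2^1*3^1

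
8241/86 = 8241/86 = 95.83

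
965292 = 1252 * 771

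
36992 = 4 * 9248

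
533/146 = 533/146 = 3.65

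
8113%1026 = 931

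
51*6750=344250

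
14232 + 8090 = 22322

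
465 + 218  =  683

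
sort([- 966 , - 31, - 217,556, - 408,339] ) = [ - 966 ,-408, - 217,- 31,339,556]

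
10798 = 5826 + 4972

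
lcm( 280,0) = 0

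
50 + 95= 145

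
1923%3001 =1923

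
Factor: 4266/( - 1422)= - 3^1 = - 3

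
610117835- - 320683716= 930801551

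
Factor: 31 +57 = 2^3*11^1  =  88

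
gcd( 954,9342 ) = 18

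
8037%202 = 159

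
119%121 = 119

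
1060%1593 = 1060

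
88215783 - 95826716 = -7610933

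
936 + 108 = 1044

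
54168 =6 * 9028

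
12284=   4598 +7686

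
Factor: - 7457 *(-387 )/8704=2^( - 9)*3^2*17^( - 1 )*43^1*  7457^1 = 2885859/8704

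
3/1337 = 3/1337 = 0.00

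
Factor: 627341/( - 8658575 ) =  - 5^( - 2)*11^1 * 13^1*41^1*47^ (- 1)*107^1 * 7369^(- 1 )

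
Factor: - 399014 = - 2^1 * 7^1 *11^1*2591^1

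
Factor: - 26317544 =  - 2^3 * 11^1 * 299063^1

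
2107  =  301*7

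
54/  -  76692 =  - 1+ 12773/12782 = -0.00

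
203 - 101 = 102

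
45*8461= 380745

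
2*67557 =135114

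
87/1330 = 87/1330 = 0.07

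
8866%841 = 456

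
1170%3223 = 1170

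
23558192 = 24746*952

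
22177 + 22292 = 44469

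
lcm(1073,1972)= 72964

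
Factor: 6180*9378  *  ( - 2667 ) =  - 2^3*3^4*5^1 * 7^1* 103^1*127^1* 521^1  =  -  154568758680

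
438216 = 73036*6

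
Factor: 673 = 673^1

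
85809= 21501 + 64308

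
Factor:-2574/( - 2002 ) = 3^2*7^( - 1) = 9/7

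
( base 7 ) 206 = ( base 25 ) 44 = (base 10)104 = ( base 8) 150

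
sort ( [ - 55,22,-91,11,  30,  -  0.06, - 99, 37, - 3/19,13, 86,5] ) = [-99, - 91,- 55, - 3/19,- 0.06, 5, 11,13,  22,30, 37, 86 ] 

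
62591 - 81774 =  - 19183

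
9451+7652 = 17103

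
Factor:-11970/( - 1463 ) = 2^1* 3^2*5^1*11^( - 1) = 90/11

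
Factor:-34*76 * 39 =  - 2^3 * 3^1*13^1*17^1*19^1 = - 100776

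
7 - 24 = -17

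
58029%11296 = 1549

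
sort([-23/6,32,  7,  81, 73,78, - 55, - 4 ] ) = [ - 55, - 4, -23/6,7 , 32,73,78 , 81]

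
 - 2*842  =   - 1684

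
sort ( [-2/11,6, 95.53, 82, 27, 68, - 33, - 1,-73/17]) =[ - 33, - 73/17, - 1,- 2/11,6 , 27, 68  ,  82,95.53 ] 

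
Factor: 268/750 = 2^1*3^( - 1)*5^( - 3 ) *67^1 = 134/375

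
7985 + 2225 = 10210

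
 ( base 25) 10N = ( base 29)ma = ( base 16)288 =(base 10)648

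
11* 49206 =541266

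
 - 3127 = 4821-7948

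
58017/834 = 69 + 157/278 = 69.56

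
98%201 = 98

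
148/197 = 148/197 = 0.75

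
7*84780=593460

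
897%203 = 85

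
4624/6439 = 4624/6439=0.72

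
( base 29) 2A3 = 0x7b7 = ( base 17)6e3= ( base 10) 1975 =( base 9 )2634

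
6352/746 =8 +192/373 = 8.51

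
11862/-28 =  - 5931/14 = - 423.64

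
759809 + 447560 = 1207369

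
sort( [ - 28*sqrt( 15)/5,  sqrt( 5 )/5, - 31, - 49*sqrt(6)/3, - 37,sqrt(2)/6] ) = [ - 49*sqrt(6)/3,  -  37, - 31,-28*sqrt(15)/5, sqrt(2 ) /6, sqrt( 5)/5 ] 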